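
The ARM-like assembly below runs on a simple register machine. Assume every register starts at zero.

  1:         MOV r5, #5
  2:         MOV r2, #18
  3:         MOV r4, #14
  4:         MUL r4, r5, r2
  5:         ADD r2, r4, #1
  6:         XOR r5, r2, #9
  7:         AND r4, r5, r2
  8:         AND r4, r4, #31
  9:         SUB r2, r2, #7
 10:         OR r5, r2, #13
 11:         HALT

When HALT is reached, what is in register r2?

r5=5
r2=18
r4=14
r4=5*18=90
r2=90+1=91
r5=91^9=82
r4=82&91=82
r4=82&31=18
r2=91-7=84
r5=84|13=93
halt.

84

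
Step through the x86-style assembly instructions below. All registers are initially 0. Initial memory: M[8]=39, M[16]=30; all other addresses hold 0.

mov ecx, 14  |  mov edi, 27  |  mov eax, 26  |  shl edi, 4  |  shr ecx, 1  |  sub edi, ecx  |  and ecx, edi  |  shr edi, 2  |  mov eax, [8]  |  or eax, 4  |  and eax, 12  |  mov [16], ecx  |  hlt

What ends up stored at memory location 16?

1

ecx=14
edi=27
eax=26
edi=27<<4=432
ecx=14>>1=7
edi=432-7=425
ecx=7&425=1
edi=425>>2=106
eax=M[8]=39
eax=39|4=39
eax=39&12=4
mov [16], ecx → M[16]=1
halt.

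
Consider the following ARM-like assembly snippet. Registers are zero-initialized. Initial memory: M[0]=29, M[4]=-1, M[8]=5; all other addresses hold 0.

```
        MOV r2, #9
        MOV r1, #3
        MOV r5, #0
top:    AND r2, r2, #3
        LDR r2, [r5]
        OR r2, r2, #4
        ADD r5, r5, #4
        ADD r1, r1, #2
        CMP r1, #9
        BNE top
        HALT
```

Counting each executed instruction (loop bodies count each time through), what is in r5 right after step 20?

after MOV r2, #9: r2=9
after MOV r1, #3: r1=3
after MOV r5, #0: r5=0
after AND r2, r2, #3: r2=9&3=1
after LDR r2, [r5]: r2=M[0]=29
after OR r2, r2, #4: r2=29|4=29
after ADD r5, r5, #4: r5=0+4=4
after ADD r1, r1, #2: r1=3+2=5
CMP r1, #9  (cmp 5,9)
BNE top: taken
after AND r2, r2, #3: r2=29&3=1
after LDR r2, [r5]: r2=M[4]=-1
after OR r2, r2, #4: r2=(-1)|4=-1
after ADD r5, r5, #4: r5=4+4=8
after ADD r1, r1, #2: r1=5+2=7
CMP r1, #9  (cmp 7,9)
BNE top: taken
after AND r2, r2, #3: r2=(-1)&3=3
after LDR r2, [r5]: r2=M[8]=5
after OR r2, r2, #4: r2=5|4=5
After step 20: r5 = 8.

8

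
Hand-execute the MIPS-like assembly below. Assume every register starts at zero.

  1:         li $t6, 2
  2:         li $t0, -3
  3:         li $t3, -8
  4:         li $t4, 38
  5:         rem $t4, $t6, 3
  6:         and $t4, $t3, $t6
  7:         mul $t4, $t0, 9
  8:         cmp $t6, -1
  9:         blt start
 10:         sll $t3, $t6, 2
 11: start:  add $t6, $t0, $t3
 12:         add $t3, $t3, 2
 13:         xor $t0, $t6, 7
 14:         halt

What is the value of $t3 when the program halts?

li $t6, 2 → $t6=2
li $t0, -3 → $t0=-3
li $t3, -8 → $t3=-8
li $t4, 38 → $t4=38
rem $t4, $t6, 3 → $t4=2%3=2
and $t4, $t3, $t6 → $t4=(-8)&2=0
mul $t4, $t0, 9 → $t4=(-3)*9=-27
cmp $t6, -1  (cmp 2,-1)
blt start: not taken
sll $t3, $t6, 2 → $t3=2<<2=8
add $t6, $t0, $t3 → $t6=(-3)+8=5
add $t3, $t3, 2 → $t3=8+2=10
xor $t0, $t6, 7 → $t0=5^7=2
halt.

10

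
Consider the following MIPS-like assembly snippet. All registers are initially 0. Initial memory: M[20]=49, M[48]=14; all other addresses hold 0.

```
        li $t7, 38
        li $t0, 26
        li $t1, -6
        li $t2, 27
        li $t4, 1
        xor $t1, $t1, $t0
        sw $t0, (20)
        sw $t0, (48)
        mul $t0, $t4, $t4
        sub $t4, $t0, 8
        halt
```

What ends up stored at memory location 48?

li $t7, 38 → $t7=38
li $t0, 26 → $t0=26
li $t1, -6 → $t1=-6
li $t2, 27 → $t2=27
li $t4, 1 → $t4=1
xor $t1, $t1, $t0 → $t1=(-6)^26=-32
sw $t0, (20) → M[20]=26
sw $t0, (48) → M[48]=26
mul $t0, $t4, $t4 → $t0=1*1=1
sub $t4, $t0, 8 → $t4=1-8=-7
halt.

26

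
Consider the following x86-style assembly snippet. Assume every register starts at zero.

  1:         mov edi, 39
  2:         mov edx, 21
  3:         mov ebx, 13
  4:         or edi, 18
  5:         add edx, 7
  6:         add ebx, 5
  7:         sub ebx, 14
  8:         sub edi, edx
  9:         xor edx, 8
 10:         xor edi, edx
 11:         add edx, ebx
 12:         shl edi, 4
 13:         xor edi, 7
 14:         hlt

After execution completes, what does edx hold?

mov edi, 39 → edi=39
mov edx, 21 → edx=21
mov ebx, 13 → ebx=13
or edi, 18 → edi=39|18=55
add edx, 7 → edx=21+7=28
add ebx, 5 → ebx=13+5=18
sub ebx, 14 → ebx=18-14=4
sub edi, edx → edi=55-28=27
xor edx, 8 → edx=28^8=20
xor edi, edx → edi=27^20=15
add edx, ebx → edx=20+4=24
shl edi, 4 → edi=15<<4=240
xor edi, 7 → edi=240^7=247
halt.

24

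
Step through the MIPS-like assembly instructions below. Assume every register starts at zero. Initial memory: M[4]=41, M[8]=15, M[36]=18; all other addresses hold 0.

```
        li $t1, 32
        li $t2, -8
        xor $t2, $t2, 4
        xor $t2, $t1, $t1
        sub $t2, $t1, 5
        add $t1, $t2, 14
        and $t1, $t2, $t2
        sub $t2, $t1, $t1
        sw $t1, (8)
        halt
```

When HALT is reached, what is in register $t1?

27

after li $t1, 32: $t1=32
after li $t2, -8: $t2=-8
after xor $t2, $t2, 4: $t2=(-8)^4=-4
after xor $t2, $t1, $t1: $t2=32^32=0
after sub $t2, $t1, 5: $t2=32-5=27
after add $t1, $t2, 14: $t1=27+14=41
after and $t1, $t2, $t2: $t1=27&27=27
after sub $t2, $t1, $t1: $t2=27-27=0
sw $t1, (8) → M[8]=27
halt.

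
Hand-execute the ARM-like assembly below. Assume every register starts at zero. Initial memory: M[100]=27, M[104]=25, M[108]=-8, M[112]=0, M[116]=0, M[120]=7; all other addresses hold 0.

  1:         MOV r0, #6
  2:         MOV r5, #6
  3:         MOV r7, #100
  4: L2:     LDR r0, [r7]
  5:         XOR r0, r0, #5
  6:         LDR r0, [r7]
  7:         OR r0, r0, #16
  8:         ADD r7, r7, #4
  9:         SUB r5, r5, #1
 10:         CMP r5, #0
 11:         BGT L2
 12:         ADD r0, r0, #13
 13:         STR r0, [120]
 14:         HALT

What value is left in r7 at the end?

124

MOV r0, #6 → r0=6
MOV r5, #6 → r5=6
MOV r7, #100 → r7=100
LDR r0, [r7] → r0=M[100]=27
XOR r0, r0, #5 → r0=27^5=30
LDR r0, [r7] → r0=M[100]=27
OR r0, r0, #16 → r0=27|16=27
ADD r7, r7, #4 → r7=100+4=104
SUB r5, r5, #1 → r5=6-1=5
CMP r5, #0  (cmp 5,0)
BGT L2: taken
LDR r0, [r7] → r0=M[104]=25
XOR r0, r0, #5 → r0=25^5=28
LDR r0, [r7] → r0=M[104]=25
OR r0, r0, #16 → r0=25|16=25
ADD r7, r7, #4 → r7=104+4=108
SUB r5, r5, #1 → r5=5-1=4
CMP r5, #0  (cmp 4,0)
BGT L2: taken
LDR r0, [r7] → r0=M[108]=-8
XOR r0, r0, #5 → r0=(-8)^5=-3
LDR r0, [r7] → r0=M[108]=-8
OR r0, r0, #16 → r0=(-8)|16=-8
ADD r7, r7, #4 → r7=108+4=112
SUB r5, r5, #1 → r5=4-1=3
CMP r5, #0  (cmp 3,0)
BGT L2: taken
LDR r0, [r7] → r0=M[112]=0
XOR r0, r0, #5 → r0=0^5=5
LDR r0, [r7] → r0=M[112]=0
OR r0, r0, #16 → r0=0|16=16
ADD r7, r7, #4 → r7=112+4=116
SUB r5, r5, #1 → r5=3-1=2
CMP r5, #0  (cmp 2,0)
BGT L2: taken
LDR r0, [r7] → r0=M[116]=0
XOR r0, r0, #5 → r0=0^5=5
LDR r0, [r7] → r0=M[116]=0
OR r0, r0, #16 → r0=0|16=16
ADD r7, r7, #4 → r7=116+4=120
SUB r5, r5, #1 → r5=2-1=1
CMP r5, #0  (cmp 1,0)
BGT L2: taken
LDR r0, [r7] → r0=M[120]=7
XOR r0, r0, #5 → r0=7^5=2
LDR r0, [r7] → r0=M[120]=7
OR r0, r0, #16 → r0=7|16=23
ADD r7, r7, #4 → r7=120+4=124
SUB r5, r5, #1 → r5=1-1=0
CMP r5, #0  (cmp 0,0)
BGT L2: not taken
ADD r0, r0, #13 → r0=23+13=36
STR r0, [120] → M[120]=36
halt.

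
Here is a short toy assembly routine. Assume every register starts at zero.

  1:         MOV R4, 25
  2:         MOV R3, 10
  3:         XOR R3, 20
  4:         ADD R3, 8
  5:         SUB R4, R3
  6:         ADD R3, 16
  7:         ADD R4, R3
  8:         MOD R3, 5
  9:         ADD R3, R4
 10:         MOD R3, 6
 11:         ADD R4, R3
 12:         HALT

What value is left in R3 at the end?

MOV R4, 25 → R4=25
MOV R3, 10 → R3=10
XOR R3, 20 → R3=10^20=30
ADD R3, 8 → R3=30+8=38
SUB R4, R3 → R4=25-38=-13
ADD R3, 16 → R3=38+16=54
ADD R4, R3 → R4=(-13)+54=41
MOD R3, 5 → R3=54%5=4
ADD R3, R4 → R3=4+41=45
MOD R3, 6 → R3=45%6=3
ADD R4, R3 → R4=41+3=44
halt.

3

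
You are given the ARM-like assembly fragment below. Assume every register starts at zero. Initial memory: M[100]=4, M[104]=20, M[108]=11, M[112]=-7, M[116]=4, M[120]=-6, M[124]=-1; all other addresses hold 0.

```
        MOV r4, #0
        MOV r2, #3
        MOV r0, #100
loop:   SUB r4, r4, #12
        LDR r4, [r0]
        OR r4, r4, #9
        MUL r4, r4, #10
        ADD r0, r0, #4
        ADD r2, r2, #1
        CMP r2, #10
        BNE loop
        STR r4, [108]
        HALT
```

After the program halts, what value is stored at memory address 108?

MOV r4, #0 → r4=0
MOV r2, #3 → r2=3
MOV r0, #100 → r0=100
SUB r4, r4, #12 → r4=0-12=-12
LDR r4, [r0] → r4=M[100]=4
OR r4, r4, #9 → r4=4|9=13
MUL r4, r4, #10 → r4=13*10=130
ADD r0, r0, #4 → r0=100+4=104
ADD r2, r2, #1 → r2=3+1=4
CMP r2, #10  (cmp 4,10)
BNE loop: taken
SUB r4, r4, #12 → r4=130-12=118
LDR r4, [r0] → r4=M[104]=20
OR r4, r4, #9 → r4=20|9=29
MUL r4, r4, #10 → r4=29*10=290
ADD r0, r0, #4 → r0=104+4=108
ADD r2, r2, #1 → r2=4+1=5
CMP r2, #10  (cmp 5,10)
BNE loop: taken
SUB r4, r4, #12 → r4=290-12=278
LDR r4, [r0] → r4=M[108]=11
OR r4, r4, #9 → r4=11|9=11
MUL r4, r4, #10 → r4=11*10=110
ADD r0, r0, #4 → r0=108+4=112
ADD r2, r2, #1 → r2=5+1=6
CMP r2, #10  (cmp 6,10)
BNE loop: taken
SUB r4, r4, #12 → r4=110-12=98
LDR r4, [r0] → r4=M[112]=-7
OR r4, r4, #9 → r4=(-7)|9=-7
MUL r4, r4, #10 → r4=(-7)*10=-70
ADD r0, r0, #4 → r0=112+4=116
ADD r2, r2, #1 → r2=6+1=7
CMP r2, #10  (cmp 7,10)
BNE loop: taken
SUB r4, r4, #12 → r4=(-70)-12=-82
LDR r4, [r0] → r4=M[116]=4
OR r4, r4, #9 → r4=4|9=13
MUL r4, r4, #10 → r4=13*10=130
ADD r0, r0, #4 → r0=116+4=120
ADD r2, r2, #1 → r2=7+1=8
CMP r2, #10  (cmp 8,10)
BNE loop: taken
SUB r4, r4, #12 → r4=130-12=118
LDR r4, [r0] → r4=M[120]=-6
OR r4, r4, #9 → r4=(-6)|9=-5
MUL r4, r4, #10 → r4=(-5)*10=-50
ADD r0, r0, #4 → r0=120+4=124
ADD r2, r2, #1 → r2=8+1=9
CMP r2, #10  (cmp 9,10)
BNE loop: taken
SUB r4, r4, #12 → r4=(-50)-12=-62
LDR r4, [r0] → r4=M[124]=-1
OR r4, r4, #9 → r4=(-1)|9=-1
MUL r4, r4, #10 → r4=(-1)*10=-10
ADD r0, r0, #4 → r0=124+4=128
ADD r2, r2, #1 → r2=9+1=10
CMP r2, #10  (cmp 10,10)
BNE loop: not taken
STR r4, [108] → M[108]=-10
halt.

-10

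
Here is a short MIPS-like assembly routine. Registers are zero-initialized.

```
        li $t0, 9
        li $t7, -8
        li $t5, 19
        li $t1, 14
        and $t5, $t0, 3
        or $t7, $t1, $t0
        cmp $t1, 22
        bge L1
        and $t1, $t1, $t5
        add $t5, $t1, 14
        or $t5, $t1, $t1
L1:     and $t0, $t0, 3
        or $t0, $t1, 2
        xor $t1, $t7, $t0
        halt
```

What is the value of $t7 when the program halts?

$t0=9
$t7=-8
$t5=19
$t1=14
$t5=9&3=1
$t7=14|9=15
cmp $t1, 22  (cmp 14,22)
bge L1: not taken
$t1=14&1=0
$t5=0+14=14
$t5=0|0=0
$t0=9&3=1
$t0=0|2=2
$t1=15^2=13
halt.

15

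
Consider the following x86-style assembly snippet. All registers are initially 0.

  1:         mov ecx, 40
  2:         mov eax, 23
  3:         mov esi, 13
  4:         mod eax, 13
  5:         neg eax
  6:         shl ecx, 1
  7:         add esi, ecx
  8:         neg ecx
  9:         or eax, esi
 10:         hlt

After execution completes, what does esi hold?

93

mov ecx, 40 → ecx=40
mov eax, 23 → eax=23
mov esi, 13 → esi=13
mod eax, 13 → eax=23%13=10
neg eax → eax=-(10)=-10
shl ecx, 1 → ecx=40<<1=80
add esi, ecx → esi=13+80=93
neg ecx → ecx=-(80)=-80
or eax, esi → eax=(-10)|93=-1
halt.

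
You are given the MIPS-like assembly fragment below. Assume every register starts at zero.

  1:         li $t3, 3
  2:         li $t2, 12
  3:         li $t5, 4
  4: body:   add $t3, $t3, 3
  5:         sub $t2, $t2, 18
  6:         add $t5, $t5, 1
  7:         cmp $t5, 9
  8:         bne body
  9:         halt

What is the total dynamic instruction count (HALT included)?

29

after li $t3, 3: $t3=3
after li $t2, 12: $t2=12
after li $t5, 4: $t5=4
after add $t3, $t3, 3: $t3=3+3=6
after sub $t2, $t2, 18: $t2=12-18=-6
after add $t5, $t5, 1: $t5=4+1=5
cmp $t5, 9  (cmp 5,9)
bne body: taken
after add $t3, $t3, 3: $t3=6+3=9
after sub $t2, $t2, 18: $t2=(-6)-18=-24
after add $t5, $t5, 1: $t5=5+1=6
cmp $t5, 9  (cmp 6,9)
bne body: taken
after add $t3, $t3, 3: $t3=9+3=12
after sub $t2, $t2, 18: $t2=(-24)-18=-42
after add $t5, $t5, 1: $t5=6+1=7
cmp $t5, 9  (cmp 7,9)
bne body: taken
after add $t3, $t3, 3: $t3=12+3=15
after sub $t2, $t2, 18: $t2=(-42)-18=-60
after add $t5, $t5, 1: $t5=7+1=8
cmp $t5, 9  (cmp 8,9)
bne body: taken
after add $t3, $t3, 3: $t3=15+3=18
after sub $t2, $t2, 18: $t2=(-60)-18=-78
after add $t5, $t5, 1: $t5=8+1=9
cmp $t5, 9  (cmp 9,9)
bne body: not taken
halt.
Total executed instructions: 29.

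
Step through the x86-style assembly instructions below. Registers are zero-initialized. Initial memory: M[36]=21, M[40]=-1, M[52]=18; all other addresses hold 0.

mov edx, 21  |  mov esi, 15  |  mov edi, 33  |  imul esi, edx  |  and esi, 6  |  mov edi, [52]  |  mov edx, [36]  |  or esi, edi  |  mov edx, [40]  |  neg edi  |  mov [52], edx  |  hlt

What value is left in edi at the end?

-18

after mov edx, 21: edx=21
after mov esi, 15: esi=15
after mov edi, 33: edi=33
after imul esi, edx: esi=15*21=315
after and esi, 6: esi=315&6=2
after mov edi, [52]: edi=M[52]=18
after mov edx, [36]: edx=M[36]=21
after or esi, edi: esi=2|18=18
after mov edx, [40]: edx=M[40]=-1
after neg edi: edi=-(18)=-18
mov [52], edx → M[52]=-1
halt.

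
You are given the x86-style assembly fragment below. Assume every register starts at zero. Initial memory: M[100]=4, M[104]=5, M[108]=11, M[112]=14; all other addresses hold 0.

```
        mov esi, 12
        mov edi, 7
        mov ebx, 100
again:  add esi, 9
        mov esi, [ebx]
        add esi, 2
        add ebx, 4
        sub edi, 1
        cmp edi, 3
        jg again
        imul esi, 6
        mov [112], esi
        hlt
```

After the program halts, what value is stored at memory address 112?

96

after mov esi, 12: esi=12
after mov edi, 7: edi=7
after mov ebx, 100: ebx=100
after add esi, 9: esi=12+9=21
after mov esi, [ebx]: esi=M[100]=4
after add esi, 2: esi=4+2=6
after add ebx, 4: ebx=100+4=104
after sub edi, 1: edi=7-1=6
cmp edi, 3  (cmp 6,3)
jg again: taken
after add esi, 9: esi=6+9=15
after mov esi, [ebx]: esi=M[104]=5
after add esi, 2: esi=5+2=7
after add ebx, 4: ebx=104+4=108
after sub edi, 1: edi=6-1=5
cmp edi, 3  (cmp 5,3)
jg again: taken
after add esi, 9: esi=7+9=16
after mov esi, [ebx]: esi=M[108]=11
after add esi, 2: esi=11+2=13
after add ebx, 4: ebx=108+4=112
after sub edi, 1: edi=5-1=4
cmp edi, 3  (cmp 4,3)
jg again: taken
after add esi, 9: esi=13+9=22
after mov esi, [ebx]: esi=M[112]=14
after add esi, 2: esi=14+2=16
after add ebx, 4: ebx=112+4=116
after sub edi, 1: edi=4-1=3
cmp edi, 3  (cmp 3,3)
jg again: not taken
after imul esi, 6: esi=16*6=96
mov [112], esi → M[112]=96
halt.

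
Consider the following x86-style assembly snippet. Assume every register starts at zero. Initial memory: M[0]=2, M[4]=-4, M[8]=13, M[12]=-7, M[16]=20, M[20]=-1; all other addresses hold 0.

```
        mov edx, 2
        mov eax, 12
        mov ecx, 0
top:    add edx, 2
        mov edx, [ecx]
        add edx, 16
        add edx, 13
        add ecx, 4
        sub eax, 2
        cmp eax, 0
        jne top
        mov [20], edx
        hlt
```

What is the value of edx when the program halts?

28

mov edx, 2 → edx=2
mov eax, 12 → eax=12
mov ecx, 0 → ecx=0
add edx, 2 → edx=2+2=4
mov edx, [ecx] → edx=M[0]=2
add edx, 16 → edx=2+16=18
add edx, 13 → edx=18+13=31
add ecx, 4 → ecx=0+4=4
sub eax, 2 → eax=12-2=10
cmp eax, 0  (cmp 10,0)
jne top: taken
add edx, 2 → edx=31+2=33
mov edx, [ecx] → edx=M[4]=-4
add edx, 16 → edx=(-4)+16=12
add edx, 13 → edx=12+13=25
add ecx, 4 → ecx=4+4=8
sub eax, 2 → eax=10-2=8
cmp eax, 0  (cmp 8,0)
jne top: taken
add edx, 2 → edx=25+2=27
mov edx, [ecx] → edx=M[8]=13
add edx, 16 → edx=13+16=29
add edx, 13 → edx=29+13=42
add ecx, 4 → ecx=8+4=12
sub eax, 2 → eax=8-2=6
cmp eax, 0  (cmp 6,0)
jne top: taken
add edx, 2 → edx=42+2=44
mov edx, [ecx] → edx=M[12]=-7
add edx, 16 → edx=(-7)+16=9
add edx, 13 → edx=9+13=22
add ecx, 4 → ecx=12+4=16
sub eax, 2 → eax=6-2=4
cmp eax, 0  (cmp 4,0)
jne top: taken
add edx, 2 → edx=22+2=24
mov edx, [ecx] → edx=M[16]=20
add edx, 16 → edx=20+16=36
add edx, 13 → edx=36+13=49
add ecx, 4 → ecx=16+4=20
sub eax, 2 → eax=4-2=2
cmp eax, 0  (cmp 2,0)
jne top: taken
add edx, 2 → edx=49+2=51
mov edx, [ecx] → edx=M[20]=-1
add edx, 16 → edx=(-1)+16=15
add edx, 13 → edx=15+13=28
add ecx, 4 → ecx=20+4=24
sub eax, 2 → eax=2-2=0
cmp eax, 0  (cmp 0,0)
jne top: not taken
mov [20], edx → M[20]=28
halt.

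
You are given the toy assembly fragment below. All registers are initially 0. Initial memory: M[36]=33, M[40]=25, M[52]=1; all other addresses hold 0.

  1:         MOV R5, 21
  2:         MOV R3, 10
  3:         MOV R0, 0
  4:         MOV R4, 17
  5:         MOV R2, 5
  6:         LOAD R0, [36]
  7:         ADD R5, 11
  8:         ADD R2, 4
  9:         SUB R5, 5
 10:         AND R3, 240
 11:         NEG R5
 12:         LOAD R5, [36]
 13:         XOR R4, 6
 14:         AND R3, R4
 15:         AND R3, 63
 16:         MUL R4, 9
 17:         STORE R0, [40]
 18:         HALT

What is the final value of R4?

MOV R5, 21 → R5=21
MOV R3, 10 → R3=10
MOV R0, 0 → R0=0
MOV R4, 17 → R4=17
MOV R2, 5 → R2=5
LOAD R0, [36] → R0=M[36]=33
ADD R5, 11 → R5=21+11=32
ADD R2, 4 → R2=5+4=9
SUB R5, 5 → R5=32-5=27
AND R3, 240 → R3=10&240=0
NEG R5 → R5=-(27)=-27
LOAD R5, [36] → R5=M[36]=33
XOR R4, 6 → R4=17^6=23
AND R3, R4 → R3=0&23=0
AND R3, 63 → R3=0&63=0
MUL R4, 9 → R4=23*9=207
STORE R0, [40] → M[40]=33
halt.

207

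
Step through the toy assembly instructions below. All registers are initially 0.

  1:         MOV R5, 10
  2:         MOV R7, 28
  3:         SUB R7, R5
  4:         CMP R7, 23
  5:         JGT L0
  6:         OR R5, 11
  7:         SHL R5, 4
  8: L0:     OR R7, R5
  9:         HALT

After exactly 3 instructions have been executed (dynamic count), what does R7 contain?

after MOV R5, 10: R5=10
after MOV R7, 28: R7=28
after SUB R7, R5: R7=28-10=18
After step 3: R7 = 18.

18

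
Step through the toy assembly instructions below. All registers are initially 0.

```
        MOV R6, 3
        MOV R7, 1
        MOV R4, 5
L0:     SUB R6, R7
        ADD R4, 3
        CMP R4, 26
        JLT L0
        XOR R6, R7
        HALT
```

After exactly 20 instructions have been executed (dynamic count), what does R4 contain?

R6=3
R7=1
R4=5
R6=3-1=2
R4=5+3=8
CMP R4, 26  (cmp 8,26)
JLT L0: taken
R6=2-1=1
R4=8+3=11
CMP R4, 26  (cmp 11,26)
JLT L0: taken
R6=1-1=0
R4=11+3=14
CMP R4, 26  (cmp 14,26)
JLT L0: taken
R6=0-1=-1
R4=14+3=17
CMP R4, 26  (cmp 17,26)
JLT L0: taken
R6=(-1)-1=-2
After step 20: R4 = 17.

17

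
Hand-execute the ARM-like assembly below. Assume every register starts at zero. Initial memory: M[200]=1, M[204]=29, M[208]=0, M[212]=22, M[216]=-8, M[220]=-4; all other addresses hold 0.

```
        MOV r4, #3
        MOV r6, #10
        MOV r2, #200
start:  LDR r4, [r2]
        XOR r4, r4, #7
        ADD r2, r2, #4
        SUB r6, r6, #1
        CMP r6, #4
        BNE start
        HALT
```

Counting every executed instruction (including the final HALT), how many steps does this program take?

40

r4=3
r6=10
r2=200
r4=M[200]=1
r4=1^7=6
r2=200+4=204
r6=10-1=9
CMP r6, #4  (cmp 9,4)
BNE start: taken
r4=M[204]=29
r4=29^7=26
r2=204+4=208
r6=9-1=8
CMP r6, #4  (cmp 8,4)
BNE start: taken
r4=M[208]=0
r4=0^7=7
r2=208+4=212
r6=8-1=7
CMP r6, #4  (cmp 7,4)
BNE start: taken
r4=M[212]=22
r4=22^7=17
r2=212+4=216
r6=7-1=6
CMP r6, #4  (cmp 6,4)
BNE start: taken
r4=M[216]=-8
r4=(-8)^7=-1
r2=216+4=220
r6=6-1=5
CMP r6, #4  (cmp 5,4)
BNE start: taken
r4=M[220]=-4
r4=(-4)^7=-5
r2=220+4=224
r6=5-1=4
CMP r6, #4  (cmp 4,4)
BNE start: not taken
halt.
Total executed instructions: 40.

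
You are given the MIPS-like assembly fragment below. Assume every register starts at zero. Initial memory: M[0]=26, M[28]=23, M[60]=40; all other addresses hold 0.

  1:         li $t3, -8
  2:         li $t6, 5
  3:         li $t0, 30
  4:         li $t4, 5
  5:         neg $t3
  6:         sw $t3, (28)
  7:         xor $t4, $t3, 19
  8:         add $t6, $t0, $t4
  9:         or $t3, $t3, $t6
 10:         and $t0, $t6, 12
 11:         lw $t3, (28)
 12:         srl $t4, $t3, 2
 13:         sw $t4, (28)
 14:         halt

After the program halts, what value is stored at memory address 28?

2

li $t3, -8 → $t3=-8
li $t6, 5 → $t6=5
li $t0, 30 → $t0=30
li $t4, 5 → $t4=5
neg $t3 → $t3=-(-8)=8
sw $t3, (28) → M[28]=8
xor $t4, $t3, 19 → $t4=8^19=27
add $t6, $t0, $t4 → $t6=30+27=57
or $t3, $t3, $t6 → $t3=8|57=57
and $t0, $t6, 12 → $t0=57&12=8
lw $t3, (28) → $t3=M[28]=8
srl $t4, $t3, 2 → $t4=8>>2=2
sw $t4, (28) → M[28]=2
halt.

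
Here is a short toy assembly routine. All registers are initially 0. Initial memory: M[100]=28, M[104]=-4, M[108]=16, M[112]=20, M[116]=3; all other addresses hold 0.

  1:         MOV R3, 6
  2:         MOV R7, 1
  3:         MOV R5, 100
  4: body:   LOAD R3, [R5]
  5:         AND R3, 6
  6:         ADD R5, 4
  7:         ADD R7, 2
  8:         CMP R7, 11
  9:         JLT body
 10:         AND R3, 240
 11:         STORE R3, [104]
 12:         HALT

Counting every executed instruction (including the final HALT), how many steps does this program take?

36

after MOV R3, 6: R3=6
after MOV R7, 1: R7=1
after MOV R5, 100: R5=100
after LOAD R3, [R5]: R3=M[100]=28
after AND R3, 6: R3=28&6=4
after ADD R5, 4: R5=100+4=104
after ADD R7, 2: R7=1+2=3
CMP R7, 11  (cmp 3,11)
JLT body: taken
after LOAD R3, [R5]: R3=M[104]=-4
after AND R3, 6: R3=(-4)&6=4
after ADD R5, 4: R5=104+4=108
after ADD R7, 2: R7=3+2=5
CMP R7, 11  (cmp 5,11)
JLT body: taken
after LOAD R3, [R5]: R3=M[108]=16
after AND R3, 6: R3=16&6=0
after ADD R5, 4: R5=108+4=112
after ADD R7, 2: R7=5+2=7
CMP R7, 11  (cmp 7,11)
JLT body: taken
after LOAD R3, [R5]: R3=M[112]=20
after AND R3, 6: R3=20&6=4
after ADD R5, 4: R5=112+4=116
after ADD R7, 2: R7=7+2=9
CMP R7, 11  (cmp 9,11)
JLT body: taken
after LOAD R3, [R5]: R3=M[116]=3
after AND R3, 6: R3=3&6=2
after ADD R5, 4: R5=116+4=120
after ADD R7, 2: R7=9+2=11
CMP R7, 11  (cmp 11,11)
JLT body: not taken
after AND R3, 240: R3=2&240=0
STORE R3, [104] → M[104]=0
halt.
Total executed instructions: 36.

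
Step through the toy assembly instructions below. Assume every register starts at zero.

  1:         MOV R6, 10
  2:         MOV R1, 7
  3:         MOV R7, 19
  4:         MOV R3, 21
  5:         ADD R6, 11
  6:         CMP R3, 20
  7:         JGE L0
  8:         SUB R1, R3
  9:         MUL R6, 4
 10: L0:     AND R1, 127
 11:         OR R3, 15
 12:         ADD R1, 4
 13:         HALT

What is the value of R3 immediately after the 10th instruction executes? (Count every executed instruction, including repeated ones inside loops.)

R6=10
R1=7
R7=19
R3=21
R6=10+11=21
CMP R3, 20  (cmp 21,20)
JGE L0: taken
R1=7&127=7
R3=21|15=31
R1=7+4=11
After step 10: R3 = 31.

31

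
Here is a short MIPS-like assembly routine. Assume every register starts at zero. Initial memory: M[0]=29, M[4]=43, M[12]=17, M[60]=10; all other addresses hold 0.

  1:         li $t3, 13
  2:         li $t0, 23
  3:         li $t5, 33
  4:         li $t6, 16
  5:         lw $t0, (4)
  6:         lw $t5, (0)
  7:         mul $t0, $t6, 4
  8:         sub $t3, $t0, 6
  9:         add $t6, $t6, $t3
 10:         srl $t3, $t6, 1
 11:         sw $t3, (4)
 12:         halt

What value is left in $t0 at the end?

64

li $t3, 13 → $t3=13
li $t0, 23 → $t0=23
li $t5, 33 → $t5=33
li $t6, 16 → $t6=16
lw $t0, (4) → $t0=M[4]=43
lw $t5, (0) → $t5=M[0]=29
mul $t0, $t6, 4 → $t0=16*4=64
sub $t3, $t0, 6 → $t3=64-6=58
add $t6, $t6, $t3 → $t6=16+58=74
srl $t3, $t6, 1 → $t3=74>>1=37
sw $t3, (4) → M[4]=37
halt.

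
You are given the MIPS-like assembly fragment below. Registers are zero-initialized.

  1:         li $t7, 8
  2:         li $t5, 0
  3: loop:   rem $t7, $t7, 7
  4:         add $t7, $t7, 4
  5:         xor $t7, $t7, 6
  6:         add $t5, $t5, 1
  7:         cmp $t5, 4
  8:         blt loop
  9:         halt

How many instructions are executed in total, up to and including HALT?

li $t7, 8 → $t7=8
li $t5, 0 → $t5=0
rem $t7, $t7, 7 → $t7=8%7=1
add $t7, $t7, 4 → $t7=1+4=5
xor $t7, $t7, 6 → $t7=5^6=3
add $t5, $t5, 1 → $t5=0+1=1
cmp $t5, 4  (cmp 1,4)
blt loop: taken
rem $t7, $t7, 7 → $t7=3%7=3
add $t7, $t7, 4 → $t7=3+4=7
xor $t7, $t7, 6 → $t7=7^6=1
add $t5, $t5, 1 → $t5=1+1=2
cmp $t5, 4  (cmp 2,4)
blt loop: taken
rem $t7, $t7, 7 → $t7=1%7=1
add $t7, $t7, 4 → $t7=1+4=5
xor $t7, $t7, 6 → $t7=5^6=3
add $t5, $t5, 1 → $t5=2+1=3
cmp $t5, 4  (cmp 3,4)
blt loop: taken
rem $t7, $t7, 7 → $t7=3%7=3
add $t7, $t7, 4 → $t7=3+4=7
xor $t7, $t7, 6 → $t7=7^6=1
add $t5, $t5, 1 → $t5=3+1=4
cmp $t5, 4  (cmp 4,4)
blt loop: not taken
halt.
Total executed instructions: 27.

27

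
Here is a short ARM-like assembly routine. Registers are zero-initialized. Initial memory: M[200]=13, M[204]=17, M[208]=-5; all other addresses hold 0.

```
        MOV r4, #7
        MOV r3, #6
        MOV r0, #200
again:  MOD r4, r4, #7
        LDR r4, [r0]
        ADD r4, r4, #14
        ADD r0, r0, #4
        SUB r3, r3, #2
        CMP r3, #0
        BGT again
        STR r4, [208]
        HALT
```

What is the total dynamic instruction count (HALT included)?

r4=7
r3=6
r0=200
r4=7%7=0
r4=M[200]=13
r4=13+14=27
r0=200+4=204
r3=6-2=4
CMP r3, #0  (cmp 4,0)
BGT again: taken
r4=27%7=6
r4=M[204]=17
r4=17+14=31
r0=204+4=208
r3=4-2=2
CMP r3, #0  (cmp 2,0)
BGT again: taken
r4=31%7=3
r4=M[208]=-5
r4=(-5)+14=9
r0=208+4=212
r3=2-2=0
CMP r3, #0  (cmp 0,0)
BGT again: not taken
STR r4, [208] → M[208]=9
halt.
Total executed instructions: 26.

26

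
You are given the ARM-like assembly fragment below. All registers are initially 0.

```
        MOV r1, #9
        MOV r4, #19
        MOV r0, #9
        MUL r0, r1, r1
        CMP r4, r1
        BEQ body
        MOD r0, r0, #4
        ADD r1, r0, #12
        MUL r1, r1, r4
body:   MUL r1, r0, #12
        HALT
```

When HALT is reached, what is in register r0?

r1=9
r4=19
r0=9
r0=9*9=81
CMP r4, r1  (cmp 19,9)
BEQ body: not taken
r0=81%4=1
r1=1+12=13
r1=13*19=247
r1=1*12=12
halt.

1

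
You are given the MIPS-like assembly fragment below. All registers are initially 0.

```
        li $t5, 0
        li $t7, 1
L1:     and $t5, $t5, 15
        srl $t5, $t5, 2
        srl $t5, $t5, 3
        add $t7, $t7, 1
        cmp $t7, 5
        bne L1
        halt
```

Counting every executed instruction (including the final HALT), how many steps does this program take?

27

li $t5, 0 → $t5=0
li $t7, 1 → $t7=1
and $t5, $t5, 15 → $t5=0&15=0
srl $t5, $t5, 2 → $t5=0>>2=0
srl $t5, $t5, 3 → $t5=0>>3=0
add $t7, $t7, 1 → $t7=1+1=2
cmp $t7, 5  (cmp 2,5)
bne L1: taken
and $t5, $t5, 15 → $t5=0&15=0
srl $t5, $t5, 2 → $t5=0>>2=0
srl $t5, $t5, 3 → $t5=0>>3=0
add $t7, $t7, 1 → $t7=2+1=3
cmp $t7, 5  (cmp 3,5)
bne L1: taken
and $t5, $t5, 15 → $t5=0&15=0
srl $t5, $t5, 2 → $t5=0>>2=0
srl $t5, $t5, 3 → $t5=0>>3=0
add $t7, $t7, 1 → $t7=3+1=4
cmp $t7, 5  (cmp 4,5)
bne L1: taken
and $t5, $t5, 15 → $t5=0&15=0
srl $t5, $t5, 2 → $t5=0>>2=0
srl $t5, $t5, 3 → $t5=0>>3=0
add $t7, $t7, 1 → $t7=4+1=5
cmp $t7, 5  (cmp 5,5)
bne L1: not taken
halt.
Total executed instructions: 27.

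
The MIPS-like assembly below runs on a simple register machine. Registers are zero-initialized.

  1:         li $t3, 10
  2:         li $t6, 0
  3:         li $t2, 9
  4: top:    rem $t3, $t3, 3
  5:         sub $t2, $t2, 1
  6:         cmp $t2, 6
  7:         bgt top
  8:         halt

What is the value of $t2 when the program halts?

$t3=10
$t6=0
$t2=9
$t3=10%3=1
$t2=9-1=8
cmp $t2, 6  (cmp 8,6)
bgt top: taken
$t3=1%3=1
$t2=8-1=7
cmp $t2, 6  (cmp 7,6)
bgt top: taken
$t3=1%3=1
$t2=7-1=6
cmp $t2, 6  (cmp 6,6)
bgt top: not taken
halt.

6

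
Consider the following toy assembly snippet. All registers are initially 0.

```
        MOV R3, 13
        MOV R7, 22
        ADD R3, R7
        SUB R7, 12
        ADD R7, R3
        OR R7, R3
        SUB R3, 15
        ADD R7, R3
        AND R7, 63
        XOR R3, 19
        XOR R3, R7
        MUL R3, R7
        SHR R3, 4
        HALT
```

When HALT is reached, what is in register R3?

MOV R3, 13 → R3=13
MOV R7, 22 → R7=22
ADD R3, R7 → R3=13+22=35
SUB R7, 12 → R7=22-12=10
ADD R7, R3 → R7=10+35=45
OR R7, R3 → R7=45|35=47
SUB R3, 15 → R3=35-15=20
ADD R7, R3 → R7=47+20=67
AND R7, 63 → R7=67&63=3
XOR R3, 19 → R3=20^19=7
XOR R3, R7 → R3=7^3=4
MUL R3, R7 → R3=4*3=12
SHR R3, 4 → R3=12>>4=0
halt.

0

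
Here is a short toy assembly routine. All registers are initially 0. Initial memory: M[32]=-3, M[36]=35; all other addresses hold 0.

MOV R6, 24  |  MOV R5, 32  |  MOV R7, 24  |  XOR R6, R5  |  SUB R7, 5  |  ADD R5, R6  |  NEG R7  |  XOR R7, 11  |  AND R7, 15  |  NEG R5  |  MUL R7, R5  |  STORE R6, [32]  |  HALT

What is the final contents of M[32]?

R6=24
R5=32
R7=24
R6=24^32=56
R7=24-5=19
R5=32+56=88
R7=-(19)=-19
R7=(-19)^11=-26
R7=(-26)&15=6
R5=-(88)=-88
R7=6*(-88)=-528
STORE R6, [32] → M[32]=56
halt.

56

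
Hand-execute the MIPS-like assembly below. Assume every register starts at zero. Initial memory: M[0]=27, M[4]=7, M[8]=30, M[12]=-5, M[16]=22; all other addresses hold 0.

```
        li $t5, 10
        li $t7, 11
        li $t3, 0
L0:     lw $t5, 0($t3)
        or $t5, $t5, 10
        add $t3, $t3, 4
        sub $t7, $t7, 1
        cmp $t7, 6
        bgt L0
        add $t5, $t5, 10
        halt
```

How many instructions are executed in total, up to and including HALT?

li $t5, 10 → $t5=10
li $t7, 11 → $t7=11
li $t3, 0 → $t3=0
lw $t5, 0($t3) → $t5=M[0]=27
or $t5, $t5, 10 → $t5=27|10=27
add $t3, $t3, 4 → $t3=0+4=4
sub $t7, $t7, 1 → $t7=11-1=10
cmp $t7, 6  (cmp 10,6)
bgt L0: taken
lw $t5, 0($t3) → $t5=M[4]=7
or $t5, $t5, 10 → $t5=7|10=15
add $t3, $t3, 4 → $t3=4+4=8
sub $t7, $t7, 1 → $t7=10-1=9
cmp $t7, 6  (cmp 9,6)
bgt L0: taken
lw $t5, 0($t3) → $t5=M[8]=30
or $t5, $t5, 10 → $t5=30|10=30
add $t3, $t3, 4 → $t3=8+4=12
sub $t7, $t7, 1 → $t7=9-1=8
cmp $t7, 6  (cmp 8,6)
bgt L0: taken
lw $t5, 0($t3) → $t5=M[12]=-5
or $t5, $t5, 10 → $t5=(-5)|10=-5
add $t3, $t3, 4 → $t3=12+4=16
sub $t7, $t7, 1 → $t7=8-1=7
cmp $t7, 6  (cmp 7,6)
bgt L0: taken
lw $t5, 0($t3) → $t5=M[16]=22
or $t5, $t5, 10 → $t5=22|10=30
add $t3, $t3, 4 → $t3=16+4=20
sub $t7, $t7, 1 → $t7=7-1=6
cmp $t7, 6  (cmp 6,6)
bgt L0: not taken
add $t5, $t5, 10 → $t5=30+10=40
halt.
Total executed instructions: 35.

35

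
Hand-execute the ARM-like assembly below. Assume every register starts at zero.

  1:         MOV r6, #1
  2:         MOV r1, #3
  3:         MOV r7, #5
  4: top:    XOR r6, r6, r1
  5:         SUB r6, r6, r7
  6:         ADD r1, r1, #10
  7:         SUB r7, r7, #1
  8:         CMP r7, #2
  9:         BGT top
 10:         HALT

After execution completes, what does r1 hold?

MOV r6, #1 → r6=1
MOV r1, #3 → r1=3
MOV r7, #5 → r7=5
XOR r6, r6, r1 → r6=1^3=2
SUB r6, r6, r7 → r6=2-5=-3
ADD r1, r1, #10 → r1=3+10=13
SUB r7, r7, #1 → r7=5-1=4
CMP r7, #2  (cmp 4,2)
BGT top: taken
XOR r6, r6, r1 → r6=(-3)^13=-16
SUB r6, r6, r7 → r6=(-16)-4=-20
ADD r1, r1, #10 → r1=13+10=23
SUB r7, r7, #1 → r7=4-1=3
CMP r7, #2  (cmp 3,2)
BGT top: taken
XOR r6, r6, r1 → r6=(-20)^23=-5
SUB r6, r6, r7 → r6=(-5)-3=-8
ADD r1, r1, #10 → r1=23+10=33
SUB r7, r7, #1 → r7=3-1=2
CMP r7, #2  (cmp 2,2)
BGT top: not taken
halt.

33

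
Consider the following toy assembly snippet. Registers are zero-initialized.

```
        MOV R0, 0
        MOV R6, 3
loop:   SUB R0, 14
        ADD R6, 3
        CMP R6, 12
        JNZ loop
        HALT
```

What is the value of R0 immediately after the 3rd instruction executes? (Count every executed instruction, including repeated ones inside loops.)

after MOV R0, 0: R0=0
after MOV R6, 3: R6=3
after SUB R0, 14: R0=0-14=-14
After step 3: R0 = -14.

-14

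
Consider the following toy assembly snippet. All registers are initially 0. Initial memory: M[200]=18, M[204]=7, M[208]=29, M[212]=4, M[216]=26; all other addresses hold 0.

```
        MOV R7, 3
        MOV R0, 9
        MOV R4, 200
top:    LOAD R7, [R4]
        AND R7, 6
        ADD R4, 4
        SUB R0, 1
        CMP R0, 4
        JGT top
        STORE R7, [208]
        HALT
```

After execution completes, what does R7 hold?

2

MOV R7, 3 → R7=3
MOV R0, 9 → R0=9
MOV R4, 200 → R4=200
LOAD R7, [R4] → R7=M[200]=18
AND R7, 6 → R7=18&6=2
ADD R4, 4 → R4=200+4=204
SUB R0, 1 → R0=9-1=8
CMP R0, 4  (cmp 8,4)
JGT top: taken
LOAD R7, [R4] → R7=M[204]=7
AND R7, 6 → R7=7&6=6
ADD R4, 4 → R4=204+4=208
SUB R0, 1 → R0=8-1=7
CMP R0, 4  (cmp 7,4)
JGT top: taken
LOAD R7, [R4] → R7=M[208]=29
AND R7, 6 → R7=29&6=4
ADD R4, 4 → R4=208+4=212
SUB R0, 1 → R0=7-1=6
CMP R0, 4  (cmp 6,4)
JGT top: taken
LOAD R7, [R4] → R7=M[212]=4
AND R7, 6 → R7=4&6=4
ADD R4, 4 → R4=212+4=216
SUB R0, 1 → R0=6-1=5
CMP R0, 4  (cmp 5,4)
JGT top: taken
LOAD R7, [R4] → R7=M[216]=26
AND R7, 6 → R7=26&6=2
ADD R4, 4 → R4=216+4=220
SUB R0, 1 → R0=5-1=4
CMP R0, 4  (cmp 4,4)
JGT top: not taken
STORE R7, [208] → M[208]=2
halt.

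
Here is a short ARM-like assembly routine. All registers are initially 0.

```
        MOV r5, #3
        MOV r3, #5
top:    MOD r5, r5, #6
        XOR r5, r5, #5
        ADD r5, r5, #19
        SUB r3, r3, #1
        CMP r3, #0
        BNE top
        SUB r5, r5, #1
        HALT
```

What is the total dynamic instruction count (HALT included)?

34

r5=3
r3=5
r5=3%6=3
r5=3^5=6
r5=6+19=25
r3=5-1=4
CMP r3, #0  (cmp 4,0)
BNE top: taken
r5=25%6=1
r5=1^5=4
r5=4+19=23
r3=4-1=3
CMP r3, #0  (cmp 3,0)
BNE top: taken
r5=23%6=5
r5=5^5=0
r5=0+19=19
r3=3-1=2
CMP r3, #0  (cmp 2,0)
BNE top: taken
r5=19%6=1
r5=1^5=4
r5=4+19=23
r3=2-1=1
CMP r3, #0  (cmp 1,0)
BNE top: taken
r5=23%6=5
r5=5^5=0
r5=0+19=19
r3=1-1=0
CMP r3, #0  (cmp 0,0)
BNE top: not taken
r5=19-1=18
halt.
Total executed instructions: 34.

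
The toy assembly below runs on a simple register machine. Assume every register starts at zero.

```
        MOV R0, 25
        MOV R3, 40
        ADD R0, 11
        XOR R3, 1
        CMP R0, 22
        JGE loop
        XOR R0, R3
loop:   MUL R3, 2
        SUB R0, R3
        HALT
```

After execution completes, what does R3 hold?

R0=25
R3=40
R0=25+11=36
R3=40^1=41
CMP R0, 22  (cmp 36,22)
JGE loop: taken
R3=41*2=82
R0=36-82=-46
halt.

82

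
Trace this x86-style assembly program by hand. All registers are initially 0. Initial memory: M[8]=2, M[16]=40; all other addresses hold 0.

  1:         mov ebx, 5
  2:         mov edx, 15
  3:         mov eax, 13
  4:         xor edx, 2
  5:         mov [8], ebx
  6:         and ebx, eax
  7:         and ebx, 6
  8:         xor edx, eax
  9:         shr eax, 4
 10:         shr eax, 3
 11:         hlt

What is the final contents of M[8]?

5

mov ebx, 5 → ebx=5
mov edx, 15 → edx=15
mov eax, 13 → eax=13
xor edx, 2 → edx=15^2=13
mov [8], ebx → M[8]=5
and ebx, eax → ebx=5&13=5
and ebx, 6 → ebx=5&6=4
xor edx, eax → edx=13^13=0
shr eax, 4 → eax=13>>4=0
shr eax, 3 → eax=0>>3=0
halt.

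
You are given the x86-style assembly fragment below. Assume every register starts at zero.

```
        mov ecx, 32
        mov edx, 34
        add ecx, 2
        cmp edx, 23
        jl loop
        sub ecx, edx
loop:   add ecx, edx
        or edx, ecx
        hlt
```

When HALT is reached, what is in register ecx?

34

after mov ecx, 32: ecx=32
after mov edx, 34: edx=34
after add ecx, 2: ecx=32+2=34
cmp edx, 23  (cmp 34,23)
jl loop: not taken
after sub ecx, edx: ecx=34-34=0
after add ecx, edx: ecx=0+34=34
after or edx, ecx: edx=34|34=34
halt.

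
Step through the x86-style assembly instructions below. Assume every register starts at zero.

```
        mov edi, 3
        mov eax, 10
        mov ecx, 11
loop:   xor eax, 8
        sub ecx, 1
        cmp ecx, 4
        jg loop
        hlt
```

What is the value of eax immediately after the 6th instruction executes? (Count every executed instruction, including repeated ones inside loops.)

2

after mov edi, 3: edi=3
after mov eax, 10: eax=10
after mov ecx, 11: ecx=11
after xor eax, 8: eax=10^8=2
after sub ecx, 1: ecx=11-1=10
cmp ecx, 4  (cmp 10,4)
After step 6: eax = 2.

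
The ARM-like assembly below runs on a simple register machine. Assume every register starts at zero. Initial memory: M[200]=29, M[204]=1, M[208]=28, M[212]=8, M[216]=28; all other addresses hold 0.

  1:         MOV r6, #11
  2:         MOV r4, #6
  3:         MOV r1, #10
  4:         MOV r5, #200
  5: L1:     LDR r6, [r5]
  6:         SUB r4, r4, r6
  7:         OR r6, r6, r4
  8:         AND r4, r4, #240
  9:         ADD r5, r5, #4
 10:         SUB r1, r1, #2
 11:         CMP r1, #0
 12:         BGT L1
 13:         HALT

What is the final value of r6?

r6=11
r4=6
r1=10
r5=200
r6=M[200]=29
r4=6-29=-23
r6=29|(-23)=-3
r4=(-23)&240=224
r5=200+4=204
r1=10-2=8
CMP r1, #0  (cmp 8,0)
BGT L1: taken
r6=M[204]=1
r4=224-1=223
r6=1|223=223
r4=223&240=208
r5=204+4=208
r1=8-2=6
CMP r1, #0  (cmp 6,0)
BGT L1: taken
r6=M[208]=28
r4=208-28=180
r6=28|180=188
r4=180&240=176
r5=208+4=212
r1=6-2=4
CMP r1, #0  (cmp 4,0)
BGT L1: taken
r6=M[212]=8
r4=176-8=168
r6=8|168=168
r4=168&240=160
r5=212+4=216
r1=4-2=2
CMP r1, #0  (cmp 2,0)
BGT L1: taken
r6=M[216]=28
r4=160-28=132
r6=28|132=156
r4=132&240=128
r5=216+4=220
r1=2-2=0
CMP r1, #0  (cmp 0,0)
BGT L1: not taken
halt.

156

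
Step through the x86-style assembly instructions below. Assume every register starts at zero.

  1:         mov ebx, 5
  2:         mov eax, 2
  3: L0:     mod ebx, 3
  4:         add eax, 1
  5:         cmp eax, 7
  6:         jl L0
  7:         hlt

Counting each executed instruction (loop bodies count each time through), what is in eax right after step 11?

after mov ebx, 5: ebx=5
after mov eax, 2: eax=2
after mod ebx, 3: ebx=5%3=2
after add eax, 1: eax=2+1=3
cmp eax, 7  (cmp 3,7)
jl L0: taken
after mod ebx, 3: ebx=2%3=2
after add eax, 1: eax=3+1=4
cmp eax, 7  (cmp 4,7)
jl L0: taken
after mod ebx, 3: ebx=2%3=2
After step 11: eax = 4.

4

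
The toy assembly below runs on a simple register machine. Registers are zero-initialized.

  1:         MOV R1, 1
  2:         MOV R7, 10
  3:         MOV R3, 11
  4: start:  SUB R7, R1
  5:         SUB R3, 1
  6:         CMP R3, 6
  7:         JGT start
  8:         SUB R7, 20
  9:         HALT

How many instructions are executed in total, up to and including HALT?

after MOV R1, 1: R1=1
after MOV R7, 10: R7=10
after MOV R3, 11: R3=11
after SUB R7, R1: R7=10-1=9
after SUB R3, 1: R3=11-1=10
CMP R3, 6  (cmp 10,6)
JGT start: taken
after SUB R7, R1: R7=9-1=8
after SUB R3, 1: R3=10-1=9
CMP R3, 6  (cmp 9,6)
JGT start: taken
after SUB R7, R1: R7=8-1=7
after SUB R3, 1: R3=9-1=8
CMP R3, 6  (cmp 8,6)
JGT start: taken
after SUB R7, R1: R7=7-1=6
after SUB R3, 1: R3=8-1=7
CMP R3, 6  (cmp 7,6)
JGT start: taken
after SUB R7, R1: R7=6-1=5
after SUB R3, 1: R3=7-1=6
CMP R3, 6  (cmp 6,6)
JGT start: not taken
after SUB R7, 20: R7=5-20=-15
halt.
Total executed instructions: 25.

25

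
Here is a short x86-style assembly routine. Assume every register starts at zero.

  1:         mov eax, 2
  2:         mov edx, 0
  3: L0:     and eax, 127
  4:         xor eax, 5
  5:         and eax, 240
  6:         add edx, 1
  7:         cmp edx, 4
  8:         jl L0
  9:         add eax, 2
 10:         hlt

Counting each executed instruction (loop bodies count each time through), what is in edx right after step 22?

3

eax=2
edx=0
eax=2&127=2
eax=2^5=7
eax=7&240=0
edx=0+1=1
cmp edx, 4  (cmp 1,4)
jl L0: taken
eax=0&127=0
eax=0^5=5
eax=5&240=0
edx=1+1=2
cmp edx, 4  (cmp 2,4)
jl L0: taken
eax=0&127=0
eax=0^5=5
eax=5&240=0
edx=2+1=3
cmp edx, 4  (cmp 3,4)
jl L0: taken
eax=0&127=0
eax=0^5=5
After step 22: edx = 3.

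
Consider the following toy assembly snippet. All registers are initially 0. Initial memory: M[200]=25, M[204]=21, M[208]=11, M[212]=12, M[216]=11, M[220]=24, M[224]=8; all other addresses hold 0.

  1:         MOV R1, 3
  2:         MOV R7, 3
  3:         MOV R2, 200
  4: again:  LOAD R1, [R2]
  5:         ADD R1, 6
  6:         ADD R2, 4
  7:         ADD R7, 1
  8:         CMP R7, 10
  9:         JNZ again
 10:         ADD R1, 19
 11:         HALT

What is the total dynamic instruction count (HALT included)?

R1=3
R7=3
R2=200
R1=M[200]=25
R1=25+6=31
R2=200+4=204
R7=3+1=4
CMP R7, 10  (cmp 4,10)
JNZ again: taken
R1=M[204]=21
R1=21+6=27
R2=204+4=208
R7=4+1=5
CMP R7, 10  (cmp 5,10)
JNZ again: taken
R1=M[208]=11
R1=11+6=17
R2=208+4=212
R7=5+1=6
CMP R7, 10  (cmp 6,10)
JNZ again: taken
R1=M[212]=12
R1=12+6=18
R2=212+4=216
R7=6+1=7
CMP R7, 10  (cmp 7,10)
JNZ again: taken
R1=M[216]=11
R1=11+6=17
R2=216+4=220
R7=7+1=8
CMP R7, 10  (cmp 8,10)
JNZ again: taken
R1=M[220]=24
R1=24+6=30
R2=220+4=224
R7=8+1=9
CMP R7, 10  (cmp 9,10)
JNZ again: taken
R1=M[224]=8
R1=8+6=14
R2=224+4=228
R7=9+1=10
CMP R7, 10  (cmp 10,10)
JNZ again: not taken
R1=14+19=33
halt.
Total executed instructions: 47.

47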